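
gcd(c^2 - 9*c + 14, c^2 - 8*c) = 1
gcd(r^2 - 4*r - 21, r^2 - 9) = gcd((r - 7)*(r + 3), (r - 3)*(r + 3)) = r + 3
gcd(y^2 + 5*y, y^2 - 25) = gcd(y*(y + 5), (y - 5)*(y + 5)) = y + 5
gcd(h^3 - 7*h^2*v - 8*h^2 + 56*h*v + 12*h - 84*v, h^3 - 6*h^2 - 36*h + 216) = h - 6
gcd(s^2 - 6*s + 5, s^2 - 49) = 1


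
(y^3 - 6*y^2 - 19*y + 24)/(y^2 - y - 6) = (-y^3 + 6*y^2 + 19*y - 24)/(-y^2 + y + 6)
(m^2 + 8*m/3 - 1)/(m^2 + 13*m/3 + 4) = (3*m - 1)/(3*m + 4)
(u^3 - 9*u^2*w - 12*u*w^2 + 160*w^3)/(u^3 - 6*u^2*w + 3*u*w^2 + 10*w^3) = (u^2 - 4*u*w - 32*w^2)/(u^2 - u*w - 2*w^2)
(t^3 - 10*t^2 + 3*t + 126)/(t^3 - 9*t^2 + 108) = (t - 7)/(t - 6)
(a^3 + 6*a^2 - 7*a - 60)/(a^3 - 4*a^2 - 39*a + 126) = (a^2 + 9*a + 20)/(a^2 - a - 42)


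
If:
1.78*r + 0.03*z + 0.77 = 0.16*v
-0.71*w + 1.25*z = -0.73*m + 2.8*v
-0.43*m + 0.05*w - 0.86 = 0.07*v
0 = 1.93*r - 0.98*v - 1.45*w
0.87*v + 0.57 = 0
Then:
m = -1.92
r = -0.48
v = -0.66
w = -0.20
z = -0.46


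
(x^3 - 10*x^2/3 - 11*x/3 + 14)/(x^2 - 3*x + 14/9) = 3*(x^2 - x - 6)/(3*x - 2)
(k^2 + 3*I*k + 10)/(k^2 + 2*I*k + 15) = (k - 2*I)/(k - 3*I)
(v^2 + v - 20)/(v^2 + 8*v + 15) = (v - 4)/(v + 3)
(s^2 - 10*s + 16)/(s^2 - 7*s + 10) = (s - 8)/(s - 5)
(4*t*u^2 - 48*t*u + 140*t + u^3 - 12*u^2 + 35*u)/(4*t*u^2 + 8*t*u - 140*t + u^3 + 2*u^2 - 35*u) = (u - 7)/(u + 7)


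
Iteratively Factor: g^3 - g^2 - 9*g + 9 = (g + 3)*(g^2 - 4*g + 3) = (g - 3)*(g + 3)*(g - 1)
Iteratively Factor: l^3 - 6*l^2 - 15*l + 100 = (l + 4)*(l^2 - 10*l + 25) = (l - 5)*(l + 4)*(l - 5)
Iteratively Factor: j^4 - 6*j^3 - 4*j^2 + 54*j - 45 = (j + 3)*(j^3 - 9*j^2 + 23*j - 15) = (j - 3)*(j + 3)*(j^2 - 6*j + 5) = (j - 5)*(j - 3)*(j + 3)*(j - 1)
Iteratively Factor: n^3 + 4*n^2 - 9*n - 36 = (n + 4)*(n^2 - 9) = (n - 3)*(n + 4)*(n + 3)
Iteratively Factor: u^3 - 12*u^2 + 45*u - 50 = (u - 5)*(u^2 - 7*u + 10) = (u - 5)^2*(u - 2)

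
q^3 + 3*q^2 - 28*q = q*(q - 4)*(q + 7)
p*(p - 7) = p^2 - 7*p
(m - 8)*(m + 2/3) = m^2 - 22*m/3 - 16/3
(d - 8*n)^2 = d^2 - 16*d*n + 64*n^2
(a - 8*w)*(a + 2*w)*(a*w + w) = a^3*w - 6*a^2*w^2 + a^2*w - 16*a*w^3 - 6*a*w^2 - 16*w^3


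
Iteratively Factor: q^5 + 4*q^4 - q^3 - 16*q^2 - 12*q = (q)*(q^4 + 4*q^3 - q^2 - 16*q - 12) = q*(q + 1)*(q^3 + 3*q^2 - 4*q - 12) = q*(q + 1)*(q + 3)*(q^2 - 4) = q*(q + 1)*(q + 2)*(q + 3)*(q - 2)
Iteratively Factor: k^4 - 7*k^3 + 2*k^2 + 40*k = (k - 4)*(k^3 - 3*k^2 - 10*k) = k*(k - 4)*(k^2 - 3*k - 10) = k*(k - 5)*(k - 4)*(k + 2)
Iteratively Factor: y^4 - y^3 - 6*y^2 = (y)*(y^3 - y^2 - 6*y) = y*(y + 2)*(y^2 - 3*y) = y*(y - 3)*(y + 2)*(y)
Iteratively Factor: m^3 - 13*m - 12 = (m + 3)*(m^2 - 3*m - 4) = (m + 1)*(m + 3)*(m - 4)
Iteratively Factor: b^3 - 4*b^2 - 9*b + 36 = (b - 3)*(b^2 - b - 12) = (b - 4)*(b - 3)*(b + 3)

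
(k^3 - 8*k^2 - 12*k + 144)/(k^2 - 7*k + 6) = (k^2 - 2*k - 24)/(k - 1)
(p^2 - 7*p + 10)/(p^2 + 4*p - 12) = (p - 5)/(p + 6)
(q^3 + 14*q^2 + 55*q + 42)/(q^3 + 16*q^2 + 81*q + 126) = (q + 1)/(q + 3)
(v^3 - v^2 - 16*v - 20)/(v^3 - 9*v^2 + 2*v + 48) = (v^2 - 3*v - 10)/(v^2 - 11*v + 24)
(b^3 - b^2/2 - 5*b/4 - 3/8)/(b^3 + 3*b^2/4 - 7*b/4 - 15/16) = 2*(4*b^2 - 4*b - 3)/(8*b^2 + 2*b - 15)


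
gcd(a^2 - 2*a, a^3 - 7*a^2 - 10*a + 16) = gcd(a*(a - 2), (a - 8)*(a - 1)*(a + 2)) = 1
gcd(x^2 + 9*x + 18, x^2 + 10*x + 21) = x + 3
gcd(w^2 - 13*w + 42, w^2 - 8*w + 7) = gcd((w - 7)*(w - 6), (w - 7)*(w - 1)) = w - 7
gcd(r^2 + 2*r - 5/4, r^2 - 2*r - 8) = 1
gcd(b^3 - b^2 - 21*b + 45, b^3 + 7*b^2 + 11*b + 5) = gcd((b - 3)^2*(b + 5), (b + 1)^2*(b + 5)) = b + 5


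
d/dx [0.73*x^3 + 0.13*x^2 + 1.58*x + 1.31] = 2.19*x^2 + 0.26*x + 1.58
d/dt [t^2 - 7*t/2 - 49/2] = 2*t - 7/2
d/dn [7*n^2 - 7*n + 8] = 14*n - 7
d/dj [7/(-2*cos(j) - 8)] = -7*sin(j)/(2*(cos(j) + 4)^2)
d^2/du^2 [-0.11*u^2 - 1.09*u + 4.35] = -0.220000000000000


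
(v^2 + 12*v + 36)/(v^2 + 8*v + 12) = (v + 6)/(v + 2)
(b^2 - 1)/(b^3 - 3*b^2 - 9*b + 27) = (b^2 - 1)/(b^3 - 3*b^2 - 9*b + 27)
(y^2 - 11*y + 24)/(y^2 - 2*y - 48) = (y - 3)/(y + 6)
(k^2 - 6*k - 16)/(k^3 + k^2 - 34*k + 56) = (k^2 - 6*k - 16)/(k^3 + k^2 - 34*k + 56)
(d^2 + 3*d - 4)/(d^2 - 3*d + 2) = (d + 4)/(d - 2)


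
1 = 1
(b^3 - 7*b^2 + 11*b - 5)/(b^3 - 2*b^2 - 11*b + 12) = (b^2 - 6*b + 5)/(b^2 - b - 12)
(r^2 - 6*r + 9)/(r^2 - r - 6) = (r - 3)/(r + 2)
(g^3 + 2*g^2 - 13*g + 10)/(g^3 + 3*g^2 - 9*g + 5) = (g - 2)/(g - 1)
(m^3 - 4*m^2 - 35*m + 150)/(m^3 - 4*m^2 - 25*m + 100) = (m^2 + m - 30)/(m^2 + m - 20)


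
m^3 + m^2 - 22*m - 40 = (m - 5)*(m + 2)*(m + 4)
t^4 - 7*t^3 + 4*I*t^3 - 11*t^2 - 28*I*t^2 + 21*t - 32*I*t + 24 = (t - 8)*(t + 1)*(t + I)*(t + 3*I)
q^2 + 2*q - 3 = (q - 1)*(q + 3)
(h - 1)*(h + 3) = h^2 + 2*h - 3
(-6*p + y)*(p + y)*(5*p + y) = -30*p^3 - 31*p^2*y + y^3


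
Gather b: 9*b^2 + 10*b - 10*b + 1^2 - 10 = 9*b^2 - 9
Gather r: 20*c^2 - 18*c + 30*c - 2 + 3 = 20*c^2 + 12*c + 1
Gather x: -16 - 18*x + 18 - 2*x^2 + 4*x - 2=-2*x^2 - 14*x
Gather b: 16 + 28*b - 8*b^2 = -8*b^2 + 28*b + 16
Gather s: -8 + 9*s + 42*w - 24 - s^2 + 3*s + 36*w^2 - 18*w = -s^2 + 12*s + 36*w^2 + 24*w - 32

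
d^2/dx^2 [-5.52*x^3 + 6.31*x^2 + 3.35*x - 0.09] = 12.62 - 33.12*x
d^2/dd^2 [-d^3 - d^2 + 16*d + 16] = -6*d - 2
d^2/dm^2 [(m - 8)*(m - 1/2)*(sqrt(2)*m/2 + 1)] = 3*sqrt(2)*m - 17*sqrt(2)/2 + 2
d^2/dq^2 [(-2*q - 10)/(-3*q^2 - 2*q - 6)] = 4*(4*(q + 5)*(3*q + 1)^2 - (9*q + 17)*(3*q^2 + 2*q + 6))/(3*q^2 + 2*q + 6)^3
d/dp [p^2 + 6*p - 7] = 2*p + 6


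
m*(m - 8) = m^2 - 8*m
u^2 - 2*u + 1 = (u - 1)^2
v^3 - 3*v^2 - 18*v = v*(v - 6)*(v + 3)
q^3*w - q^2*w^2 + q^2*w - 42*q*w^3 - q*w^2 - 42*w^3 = (q - 7*w)*(q + 6*w)*(q*w + w)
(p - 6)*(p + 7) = p^2 + p - 42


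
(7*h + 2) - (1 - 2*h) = 9*h + 1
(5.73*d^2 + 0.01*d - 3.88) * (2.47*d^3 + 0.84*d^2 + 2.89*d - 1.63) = 14.1531*d^5 + 4.8379*d^4 + 6.9845*d^3 - 12.5702*d^2 - 11.2295*d + 6.3244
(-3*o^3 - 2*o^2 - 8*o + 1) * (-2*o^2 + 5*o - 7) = 6*o^5 - 11*o^4 + 27*o^3 - 28*o^2 + 61*o - 7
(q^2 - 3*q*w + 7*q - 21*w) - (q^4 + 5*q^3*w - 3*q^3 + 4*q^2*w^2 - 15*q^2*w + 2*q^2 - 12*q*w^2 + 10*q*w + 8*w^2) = -q^4 - 5*q^3*w + 3*q^3 - 4*q^2*w^2 + 15*q^2*w - q^2 + 12*q*w^2 - 13*q*w + 7*q - 8*w^2 - 21*w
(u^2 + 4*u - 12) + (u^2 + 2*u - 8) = 2*u^2 + 6*u - 20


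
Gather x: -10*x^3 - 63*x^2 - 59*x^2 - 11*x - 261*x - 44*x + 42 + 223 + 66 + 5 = -10*x^3 - 122*x^2 - 316*x + 336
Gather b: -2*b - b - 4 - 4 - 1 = -3*b - 9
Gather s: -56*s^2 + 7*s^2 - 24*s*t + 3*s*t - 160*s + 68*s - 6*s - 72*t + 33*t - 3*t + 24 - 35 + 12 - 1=-49*s^2 + s*(-21*t - 98) - 42*t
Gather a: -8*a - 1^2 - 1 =-8*a - 2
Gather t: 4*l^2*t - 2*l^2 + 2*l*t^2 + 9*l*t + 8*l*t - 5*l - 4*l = -2*l^2 + 2*l*t^2 - 9*l + t*(4*l^2 + 17*l)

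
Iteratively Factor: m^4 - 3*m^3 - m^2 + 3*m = (m - 3)*(m^3 - m) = (m - 3)*(m - 1)*(m^2 + m) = (m - 3)*(m - 1)*(m + 1)*(m)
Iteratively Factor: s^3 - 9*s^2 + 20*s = (s - 5)*(s^2 - 4*s) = s*(s - 5)*(s - 4)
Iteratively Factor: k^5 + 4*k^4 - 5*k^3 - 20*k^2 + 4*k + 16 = (k - 2)*(k^4 + 6*k^3 + 7*k^2 - 6*k - 8) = (k - 2)*(k + 4)*(k^3 + 2*k^2 - k - 2) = (k - 2)*(k - 1)*(k + 4)*(k^2 + 3*k + 2) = (k - 2)*(k - 1)*(k + 1)*(k + 4)*(k + 2)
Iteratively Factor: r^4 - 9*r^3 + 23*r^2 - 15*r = (r - 1)*(r^3 - 8*r^2 + 15*r) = (r - 5)*(r - 1)*(r^2 - 3*r) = (r - 5)*(r - 3)*(r - 1)*(r)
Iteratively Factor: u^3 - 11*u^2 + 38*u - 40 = (u - 4)*(u^2 - 7*u + 10) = (u - 5)*(u - 4)*(u - 2)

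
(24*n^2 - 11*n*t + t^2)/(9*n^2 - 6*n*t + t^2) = (-8*n + t)/(-3*n + t)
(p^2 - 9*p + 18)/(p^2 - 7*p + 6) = (p - 3)/(p - 1)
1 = 1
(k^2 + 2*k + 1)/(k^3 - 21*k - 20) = (k + 1)/(k^2 - k - 20)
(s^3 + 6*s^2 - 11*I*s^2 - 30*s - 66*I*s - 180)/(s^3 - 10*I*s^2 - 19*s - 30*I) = (s + 6)/(s + I)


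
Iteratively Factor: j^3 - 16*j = (j - 4)*(j^2 + 4*j) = j*(j - 4)*(j + 4)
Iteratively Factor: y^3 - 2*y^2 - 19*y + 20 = (y + 4)*(y^2 - 6*y + 5) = (y - 1)*(y + 4)*(y - 5)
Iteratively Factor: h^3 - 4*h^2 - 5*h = (h - 5)*(h^2 + h) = h*(h - 5)*(h + 1)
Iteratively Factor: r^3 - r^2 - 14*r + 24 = (r - 3)*(r^2 + 2*r - 8) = (r - 3)*(r + 4)*(r - 2)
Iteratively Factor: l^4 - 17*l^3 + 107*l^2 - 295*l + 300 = (l - 5)*(l^3 - 12*l^2 + 47*l - 60) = (l - 5)*(l - 4)*(l^2 - 8*l + 15) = (l - 5)*(l - 4)*(l - 3)*(l - 5)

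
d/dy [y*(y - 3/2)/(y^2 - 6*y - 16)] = (-9*y^2 - 64*y + 48)/(2*(y^4 - 12*y^3 + 4*y^2 + 192*y + 256))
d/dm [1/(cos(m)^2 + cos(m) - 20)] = (2*cos(m) + 1)*sin(m)/(cos(m)^2 + cos(m) - 20)^2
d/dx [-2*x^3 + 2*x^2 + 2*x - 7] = -6*x^2 + 4*x + 2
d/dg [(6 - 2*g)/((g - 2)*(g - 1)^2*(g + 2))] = 2*(3*g^3 - 13*g^2 + 2*g + 20)/(g^7 - 3*g^6 - 5*g^5 + 23*g^4 - 8*g^3 - 40*g^2 + 48*g - 16)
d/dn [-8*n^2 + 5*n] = 5 - 16*n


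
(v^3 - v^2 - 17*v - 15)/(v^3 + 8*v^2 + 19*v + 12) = (v - 5)/(v + 4)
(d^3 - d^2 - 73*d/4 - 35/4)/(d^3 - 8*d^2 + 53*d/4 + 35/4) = (2*d + 7)/(2*d - 7)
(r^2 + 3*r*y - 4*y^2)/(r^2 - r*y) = (r + 4*y)/r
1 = 1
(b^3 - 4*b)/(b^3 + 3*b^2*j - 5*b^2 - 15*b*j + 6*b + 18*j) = b*(b + 2)/(b^2 + 3*b*j - 3*b - 9*j)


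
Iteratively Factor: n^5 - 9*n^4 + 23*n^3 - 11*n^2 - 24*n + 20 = (n - 5)*(n^4 - 4*n^3 + 3*n^2 + 4*n - 4) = (n - 5)*(n + 1)*(n^3 - 5*n^2 + 8*n - 4) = (n - 5)*(n - 2)*(n + 1)*(n^2 - 3*n + 2) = (n - 5)*(n - 2)*(n - 1)*(n + 1)*(n - 2)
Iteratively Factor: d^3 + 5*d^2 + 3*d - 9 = (d + 3)*(d^2 + 2*d - 3) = (d - 1)*(d + 3)*(d + 3)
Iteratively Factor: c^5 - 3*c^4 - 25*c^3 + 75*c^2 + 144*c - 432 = (c + 4)*(c^4 - 7*c^3 + 3*c^2 + 63*c - 108) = (c - 4)*(c + 4)*(c^3 - 3*c^2 - 9*c + 27) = (c - 4)*(c + 3)*(c + 4)*(c^2 - 6*c + 9) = (c - 4)*(c - 3)*(c + 3)*(c + 4)*(c - 3)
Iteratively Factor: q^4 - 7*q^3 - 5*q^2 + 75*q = (q + 3)*(q^3 - 10*q^2 + 25*q) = (q - 5)*(q + 3)*(q^2 - 5*q) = (q - 5)^2*(q + 3)*(q)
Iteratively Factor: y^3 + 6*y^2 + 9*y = (y + 3)*(y^2 + 3*y) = y*(y + 3)*(y + 3)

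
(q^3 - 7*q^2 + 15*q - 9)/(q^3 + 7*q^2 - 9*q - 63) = (q^2 - 4*q + 3)/(q^2 + 10*q + 21)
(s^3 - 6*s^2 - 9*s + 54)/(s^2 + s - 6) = (s^2 - 9*s + 18)/(s - 2)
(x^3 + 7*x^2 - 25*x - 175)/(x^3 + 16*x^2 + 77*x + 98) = (x^2 - 25)/(x^2 + 9*x + 14)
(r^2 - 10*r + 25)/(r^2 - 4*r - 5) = (r - 5)/(r + 1)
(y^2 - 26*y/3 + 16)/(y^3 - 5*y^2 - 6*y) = (y - 8/3)/(y*(y + 1))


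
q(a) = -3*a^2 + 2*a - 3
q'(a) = 2 - 6*a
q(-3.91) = -56.68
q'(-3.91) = 25.46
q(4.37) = -51.55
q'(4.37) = -24.22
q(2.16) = -12.68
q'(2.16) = -10.96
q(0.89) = -3.60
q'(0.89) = -3.34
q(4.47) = -54.00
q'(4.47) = -24.82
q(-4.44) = -71.02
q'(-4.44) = 28.64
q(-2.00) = -19.00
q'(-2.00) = 14.00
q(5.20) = -73.72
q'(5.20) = -29.20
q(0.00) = -3.00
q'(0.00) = 2.00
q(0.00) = -3.00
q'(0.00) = 2.00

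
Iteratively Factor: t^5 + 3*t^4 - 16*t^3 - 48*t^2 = (t)*(t^4 + 3*t^3 - 16*t^2 - 48*t) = t*(t - 4)*(t^3 + 7*t^2 + 12*t) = t^2*(t - 4)*(t^2 + 7*t + 12) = t^2*(t - 4)*(t + 3)*(t + 4)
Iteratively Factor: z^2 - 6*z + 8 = (z - 4)*(z - 2)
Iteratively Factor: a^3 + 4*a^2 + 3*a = (a + 3)*(a^2 + a) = a*(a + 3)*(a + 1)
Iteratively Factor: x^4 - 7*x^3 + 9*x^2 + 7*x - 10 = (x - 2)*(x^3 - 5*x^2 - x + 5) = (x - 2)*(x - 1)*(x^2 - 4*x - 5) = (x - 5)*(x - 2)*(x - 1)*(x + 1)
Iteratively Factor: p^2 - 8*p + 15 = (p - 5)*(p - 3)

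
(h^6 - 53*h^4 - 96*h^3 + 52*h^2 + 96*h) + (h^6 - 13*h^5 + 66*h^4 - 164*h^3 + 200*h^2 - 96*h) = 2*h^6 - 13*h^5 + 13*h^4 - 260*h^3 + 252*h^2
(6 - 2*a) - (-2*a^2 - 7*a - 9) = 2*a^2 + 5*a + 15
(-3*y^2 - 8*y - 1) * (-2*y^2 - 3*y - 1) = 6*y^4 + 25*y^3 + 29*y^2 + 11*y + 1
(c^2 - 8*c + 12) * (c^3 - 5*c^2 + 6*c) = c^5 - 13*c^4 + 58*c^3 - 108*c^2 + 72*c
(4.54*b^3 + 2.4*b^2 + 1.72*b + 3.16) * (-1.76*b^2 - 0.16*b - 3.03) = -7.9904*b^5 - 4.9504*b^4 - 17.1674*b^3 - 13.1088*b^2 - 5.7172*b - 9.5748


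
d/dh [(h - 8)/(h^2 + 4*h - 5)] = (h^2 + 4*h - 2*(h - 8)*(h + 2) - 5)/(h^2 + 4*h - 5)^2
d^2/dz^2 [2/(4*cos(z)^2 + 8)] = (-2*sin(z)^4 - 3*sin(z)^2 + 3)/(cos(z)^2 + 2)^3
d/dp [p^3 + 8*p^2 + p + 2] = 3*p^2 + 16*p + 1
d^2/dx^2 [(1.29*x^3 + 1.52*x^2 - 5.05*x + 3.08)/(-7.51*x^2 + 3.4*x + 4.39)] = (1.13686837721616e-13*x^5 + 377.133088000001*x^3 - 1458.477456*x^2 + 1321.659936*x - 483.637808)/(423.564751*x^6 - 575.28102*x^5 - 482.342517*x^4 + 633.26156*x^3 + 281.955213*x^2 - 196.57542*x - 84.604519)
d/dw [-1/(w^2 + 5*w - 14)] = (2*w + 5)/(w^2 + 5*w - 14)^2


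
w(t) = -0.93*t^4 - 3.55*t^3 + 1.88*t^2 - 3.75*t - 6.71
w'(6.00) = -1168.11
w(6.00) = -1933.61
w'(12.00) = -7920.39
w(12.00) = -25199.87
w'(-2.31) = -23.41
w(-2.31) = 29.26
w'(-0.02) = -3.83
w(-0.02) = -6.63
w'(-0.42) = -6.93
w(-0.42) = -4.57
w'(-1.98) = -24.07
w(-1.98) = 21.35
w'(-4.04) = 52.53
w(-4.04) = 25.46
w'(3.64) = -310.58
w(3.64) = -329.93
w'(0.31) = -3.72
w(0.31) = -7.81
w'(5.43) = -892.93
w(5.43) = -1348.51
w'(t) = -3.72*t^3 - 10.65*t^2 + 3.76*t - 3.75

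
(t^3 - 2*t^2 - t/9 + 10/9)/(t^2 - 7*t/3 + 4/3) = (9*t^2 - 9*t - 10)/(3*(3*t - 4))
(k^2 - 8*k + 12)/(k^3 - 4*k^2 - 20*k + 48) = 1/(k + 4)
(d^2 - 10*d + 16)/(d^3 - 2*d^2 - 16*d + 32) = (d - 8)/(d^2 - 16)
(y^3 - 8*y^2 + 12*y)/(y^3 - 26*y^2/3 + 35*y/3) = 3*(y^2 - 8*y + 12)/(3*y^2 - 26*y + 35)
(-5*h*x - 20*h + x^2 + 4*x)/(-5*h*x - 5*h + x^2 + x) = (x + 4)/(x + 1)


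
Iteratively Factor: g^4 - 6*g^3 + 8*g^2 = (g - 2)*(g^3 - 4*g^2) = g*(g - 2)*(g^2 - 4*g) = g*(g - 4)*(g - 2)*(g)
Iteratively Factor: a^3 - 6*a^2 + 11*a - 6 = (a - 1)*(a^2 - 5*a + 6) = (a - 2)*(a - 1)*(a - 3)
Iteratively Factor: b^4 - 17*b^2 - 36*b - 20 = (b + 2)*(b^3 - 2*b^2 - 13*b - 10) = (b - 5)*(b + 2)*(b^2 + 3*b + 2) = (b - 5)*(b + 1)*(b + 2)*(b + 2)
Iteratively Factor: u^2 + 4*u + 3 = (u + 3)*(u + 1)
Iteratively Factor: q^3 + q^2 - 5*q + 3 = (q - 1)*(q^2 + 2*q - 3) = (q - 1)*(q + 3)*(q - 1)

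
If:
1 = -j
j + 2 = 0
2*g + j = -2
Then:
No Solution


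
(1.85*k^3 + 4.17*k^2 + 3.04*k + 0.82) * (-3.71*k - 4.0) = -6.8635*k^4 - 22.8707*k^3 - 27.9584*k^2 - 15.2022*k - 3.28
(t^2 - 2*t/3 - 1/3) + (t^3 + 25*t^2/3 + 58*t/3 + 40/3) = t^3 + 28*t^2/3 + 56*t/3 + 13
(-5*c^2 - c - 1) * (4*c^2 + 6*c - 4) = -20*c^4 - 34*c^3 + 10*c^2 - 2*c + 4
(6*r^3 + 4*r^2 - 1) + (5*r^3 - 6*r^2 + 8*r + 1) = 11*r^3 - 2*r^2 + 8*r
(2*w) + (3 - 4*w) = 3 - 2*w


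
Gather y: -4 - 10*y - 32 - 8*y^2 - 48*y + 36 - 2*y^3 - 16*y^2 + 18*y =-2*y^3 - 24*y^2 - 40*y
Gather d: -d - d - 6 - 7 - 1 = -2*d - 14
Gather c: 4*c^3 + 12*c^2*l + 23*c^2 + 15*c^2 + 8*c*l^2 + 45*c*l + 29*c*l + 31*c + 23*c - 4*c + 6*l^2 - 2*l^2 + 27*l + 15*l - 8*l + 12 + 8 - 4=4*c^3 + c^2*(12*l + 38) + c*(8*l^2 + 74*l + 50) + 4*l^2 + 34*l + 16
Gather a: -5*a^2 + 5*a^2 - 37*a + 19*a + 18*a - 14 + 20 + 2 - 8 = 0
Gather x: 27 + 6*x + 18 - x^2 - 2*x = -x^2 + 4*x + 45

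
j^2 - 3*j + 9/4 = (j - 3/2)^2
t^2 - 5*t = t*(t - 5)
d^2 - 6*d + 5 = (d - 5)*(d - 1)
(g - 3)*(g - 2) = g^2 - 5*g + 6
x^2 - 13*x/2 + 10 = (x - 4)*(x - 5/2)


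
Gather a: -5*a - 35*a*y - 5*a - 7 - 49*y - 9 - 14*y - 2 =a*(-35*y - 10) - 63*y - 18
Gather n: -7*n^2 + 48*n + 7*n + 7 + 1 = -7*n^2 + 55*n + 8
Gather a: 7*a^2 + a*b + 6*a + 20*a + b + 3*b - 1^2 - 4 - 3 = 7*a^2 + a*(b + 26) + 4*b - 8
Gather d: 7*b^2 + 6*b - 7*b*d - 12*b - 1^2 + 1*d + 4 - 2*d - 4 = 7*b^2 - 6*b + d*(-7*b - 1) - 1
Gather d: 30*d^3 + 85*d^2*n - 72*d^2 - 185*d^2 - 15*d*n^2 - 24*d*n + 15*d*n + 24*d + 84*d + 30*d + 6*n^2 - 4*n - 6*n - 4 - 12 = 30*d^3 + d^2*(85*n - 257) + d*(-15*n^2 - 9*n + 138) + 6*n^2 - 10*n - 16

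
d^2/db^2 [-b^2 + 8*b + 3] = -2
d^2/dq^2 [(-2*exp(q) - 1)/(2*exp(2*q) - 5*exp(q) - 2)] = (-8*exp(4*q) - 36*exp(3*q) - 18*exp(2*q) - 21*exp(q) + 2)*exp(q)/(8*exp(6*q) - 60*exp(5*q) + 126*exp(4*q) - 5*exp(3*q) - 126*exp(2*q) - 60*exp(q) - 8)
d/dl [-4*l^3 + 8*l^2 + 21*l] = -12*l^2 + 16*l + 21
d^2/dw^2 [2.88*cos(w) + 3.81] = -2.88*cos(w)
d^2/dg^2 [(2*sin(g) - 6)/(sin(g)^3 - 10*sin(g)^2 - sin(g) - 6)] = (-64*sin(g)^7 + 2624*sin(g)^6 - 23968*sin(g)^5 + 13912*sin(g)^4 - 37773*sin(g)^2 + 14996*sin(g) - 107*sin(3*g)^2 - 10526*sin(3*g) + 1070*sin(5*g) + 5472)/(8*(sin(g)^3 - 10*sin(g)^2 - sin(g) - 6)^3)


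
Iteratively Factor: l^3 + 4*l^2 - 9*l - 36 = (l + 3)*(l^2 + l - 12) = (l - 3)*(l + 3)*(l + 4)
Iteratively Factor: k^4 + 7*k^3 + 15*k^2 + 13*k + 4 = (k + 1)*(k^3 + 6*k^2 + 9*k + 4) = (k + 1)^2*(k^2 + 5*k + 4) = (k + 1)^3*(k + 4)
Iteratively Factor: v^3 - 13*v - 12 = (v - 4)*(v^2 + 4*v + 3) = (v - 4)*(v + 1)*(v + 3)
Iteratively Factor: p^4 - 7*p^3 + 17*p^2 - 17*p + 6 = (p - 1)*(p^3 - 6*p^2 + 11*p - 6) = (p - 2)*(p - 1)*(p^2 - 4*p + 3) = (p - 2)*(p - 1)^2*(p - 3)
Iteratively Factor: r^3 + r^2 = (r + 1)*(r^2) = r*(r + 1)*(r)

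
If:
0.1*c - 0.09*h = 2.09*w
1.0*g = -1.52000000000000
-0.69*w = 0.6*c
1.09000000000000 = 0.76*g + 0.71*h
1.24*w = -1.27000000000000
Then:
No Solution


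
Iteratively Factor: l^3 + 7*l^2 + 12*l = (l)*(l^2 + 7*l + 12) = l*(l + 4)*(l + 3)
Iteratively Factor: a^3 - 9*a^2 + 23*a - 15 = (a - 1)*(a^2 - 8*a + 15) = (a - 5)*(a - 1)*(a - 3)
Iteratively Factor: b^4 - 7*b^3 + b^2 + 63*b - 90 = (b - 2)*(b^3 - 5*b^2 - 9*b + 45) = (b - 2)*(b + 3)*(b^2 - 8*b + 15) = (b - 3)*(b - 2)*(b + 3)*(b - 5)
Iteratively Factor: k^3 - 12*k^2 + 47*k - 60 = (k - 4)*(k^2 - 8*k + 15) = (k - 5)*(k - 4)*(k - 3)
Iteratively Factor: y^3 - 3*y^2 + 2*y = (y - 2)*(y^2 - y) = y*(y - 2)*(y - 1)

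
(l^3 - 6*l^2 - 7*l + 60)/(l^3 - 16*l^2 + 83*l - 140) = (l + 3)/(l - 7)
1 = 1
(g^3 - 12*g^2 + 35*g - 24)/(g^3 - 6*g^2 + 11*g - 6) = (g - 8)/(g - 2)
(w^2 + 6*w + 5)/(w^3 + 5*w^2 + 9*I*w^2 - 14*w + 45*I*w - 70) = (w + 1)/(w^2 + 9*I*w - 14)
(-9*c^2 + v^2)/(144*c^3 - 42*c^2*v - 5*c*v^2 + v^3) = (3*c + v)/(-48*c^2 - 2*c*v + v^2)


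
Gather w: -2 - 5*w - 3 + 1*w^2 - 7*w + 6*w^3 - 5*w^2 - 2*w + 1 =6*w^3 - 4*w^2 - 14*w - 4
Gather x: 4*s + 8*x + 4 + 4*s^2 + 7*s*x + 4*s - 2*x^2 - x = 4*s^2 + 8*s - 2*x^2 + x*(7*s + 7) + 4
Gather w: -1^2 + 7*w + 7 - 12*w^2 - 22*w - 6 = -12*w^2 - 15*w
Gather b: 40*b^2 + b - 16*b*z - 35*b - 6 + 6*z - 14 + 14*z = 40*b^2 + b*(-16*z - 34) + 20*z - 20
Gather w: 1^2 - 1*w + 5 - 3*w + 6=12 - 4*w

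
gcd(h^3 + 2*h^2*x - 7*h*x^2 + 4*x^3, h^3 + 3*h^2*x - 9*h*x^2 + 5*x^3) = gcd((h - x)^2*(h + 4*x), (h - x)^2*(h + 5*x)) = h^2 - 2*h*x + x^2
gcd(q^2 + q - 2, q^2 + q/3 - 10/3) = q + 2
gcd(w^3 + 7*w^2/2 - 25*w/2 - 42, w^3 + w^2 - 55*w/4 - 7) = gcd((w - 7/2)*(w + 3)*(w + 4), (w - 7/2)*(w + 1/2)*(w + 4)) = w^2 + w/2 - 14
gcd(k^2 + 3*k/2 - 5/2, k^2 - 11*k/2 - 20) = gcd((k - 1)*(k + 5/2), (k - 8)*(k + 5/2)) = k + 5/2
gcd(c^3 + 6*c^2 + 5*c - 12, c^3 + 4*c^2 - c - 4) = c^2 + 3*c - 4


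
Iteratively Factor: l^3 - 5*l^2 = (l)*(l^2 - 5*l) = l^2*(l - 5)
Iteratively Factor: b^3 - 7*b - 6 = (b - 3)*(b^2 + 3*b + 2) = (b - 3)*(b + 2)*(b + 1)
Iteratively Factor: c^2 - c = (c - 1)*(c)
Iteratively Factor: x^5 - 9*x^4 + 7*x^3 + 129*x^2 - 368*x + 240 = (x - 4)*(x^4 - 5*x^3 - 13*x^2 + 77*x - 60) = (x - 4)*(x + 4)*(x^3 - 9*x^2 + 23*x - 15) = (x - 4)*(x - 1)*(x + 4)*(x^2 - 8*x + 15) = (x - 5)*(x - 4)*(x - 1)*(x + 4)*(x - 3)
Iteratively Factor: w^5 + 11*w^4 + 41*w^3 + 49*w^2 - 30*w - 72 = (w + 3)*(w^4 + 8*w^3 + 17*w^2 - 2*w - 24) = (w + 3)^2*(w^3 + 5*w^2 + 2*w - 8) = (w - 1)*(w + 3)^2*(w^2 + 6*w + 8) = (w - 1)*(w + 2)*(w + 3)^2*(w + 4)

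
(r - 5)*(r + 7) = r^2 + 2*r - 35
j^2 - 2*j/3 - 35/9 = (j - 7/3)*(j + 5/3)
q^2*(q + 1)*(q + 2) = q^4 + 3*q^3 + 2*q^2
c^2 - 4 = (c - 2)*(c + 2)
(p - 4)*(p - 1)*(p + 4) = p^3 - p^2 - 16*p + 16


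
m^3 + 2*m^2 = m^2*(m + 2)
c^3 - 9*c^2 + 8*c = c*(c - 8)*(c - 1)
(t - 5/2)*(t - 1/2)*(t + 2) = t^3 - t^2 - 19*t/4 + 5/2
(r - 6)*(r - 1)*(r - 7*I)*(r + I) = r^4 - 7*r^3 - 6*I*r^3 + 13*r^2 + 42*I*r^2 - 49*r - 36*I*r + 42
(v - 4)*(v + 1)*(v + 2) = v^3 - v^2 - 10*v - 8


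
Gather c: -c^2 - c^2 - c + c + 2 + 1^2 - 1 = 2 - 2*c^2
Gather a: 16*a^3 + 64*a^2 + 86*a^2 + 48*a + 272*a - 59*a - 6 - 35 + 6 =16*a^3 + 150*a^2 + 261*a - 35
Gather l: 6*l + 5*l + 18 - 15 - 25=11*l - 22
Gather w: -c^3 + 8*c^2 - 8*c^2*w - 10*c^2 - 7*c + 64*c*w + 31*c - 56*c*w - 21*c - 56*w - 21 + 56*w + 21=-c^3 - 2*c^2 + 3*c + w*(-8*c^2 + 8*c)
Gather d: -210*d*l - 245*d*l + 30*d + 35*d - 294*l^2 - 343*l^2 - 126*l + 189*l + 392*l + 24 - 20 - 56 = d*(65 - 455*l) - 637*l^2 + 455*l - 52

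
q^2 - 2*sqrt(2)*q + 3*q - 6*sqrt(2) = (q + 3)*(q - 2*sqrt(2))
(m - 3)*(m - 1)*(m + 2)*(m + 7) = m^4 + 5*m^3 - 19*m^2 - 29*m + 42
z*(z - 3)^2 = z^3 - 6*z^2 + 9*z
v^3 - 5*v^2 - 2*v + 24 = (v - 4)*(v - 3)*(v + 2)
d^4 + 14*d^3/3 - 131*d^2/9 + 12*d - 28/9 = (d - 1)*(d - 2/3)^2*(d + 7)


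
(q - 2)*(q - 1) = q^2 - 3*q + 2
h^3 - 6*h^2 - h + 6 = (h - 6)*(h - 1)*(h + 1)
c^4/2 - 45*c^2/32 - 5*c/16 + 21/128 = (c/2 + 1/4)*(c - 7/4)*(c - 1/4)*(c + 3/2)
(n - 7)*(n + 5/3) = n^2 - 16*n/3 - 35/3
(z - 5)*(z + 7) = z^2 + 2*z - 35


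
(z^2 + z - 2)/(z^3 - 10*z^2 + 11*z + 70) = (z - 1)/(z^2 - 12*z + 35)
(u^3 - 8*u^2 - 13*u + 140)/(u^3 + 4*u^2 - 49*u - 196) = (u - 5)/(u + 7)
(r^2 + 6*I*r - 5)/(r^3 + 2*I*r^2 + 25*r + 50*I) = (r + I)/(r^2 - 3*I*r + 10)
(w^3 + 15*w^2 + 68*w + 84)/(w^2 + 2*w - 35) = (w^2 + 8*w + 12)/(w - 5)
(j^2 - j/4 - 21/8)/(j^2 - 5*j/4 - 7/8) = (2*j + 3)/(2*j + 1)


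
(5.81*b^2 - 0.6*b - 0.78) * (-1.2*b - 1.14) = -6.972*b^3 - 5.9034*b^2 + 1.62*b + 0.8892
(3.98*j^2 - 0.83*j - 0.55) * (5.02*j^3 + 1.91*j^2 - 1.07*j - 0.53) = 19.9796*j^5 + 3.4352*j^4 - 8.6049*j^3 - 2.2718*j^2 + 1.0284*j + 0.2915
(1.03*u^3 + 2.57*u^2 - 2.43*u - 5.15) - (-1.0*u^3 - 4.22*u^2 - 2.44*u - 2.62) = 2.03*u^3 + 6.79*u^2 + 0.00999999999999979*u - 2.53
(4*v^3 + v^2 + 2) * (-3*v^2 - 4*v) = -12*v^5 - 19*v^4 - 4*v^3 - 6*v^2 - 8*v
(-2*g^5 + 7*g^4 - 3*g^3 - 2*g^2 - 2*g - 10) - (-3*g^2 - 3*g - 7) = -2*g^5 + 7*g^4 - 3*g^3 + g^2 + g - 3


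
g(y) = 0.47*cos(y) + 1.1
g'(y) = -0.47*sin(y)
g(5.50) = 1.43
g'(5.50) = 0.33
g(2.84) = 0.65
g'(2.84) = -0.14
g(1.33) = 1.21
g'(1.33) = -0.46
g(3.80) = 0.73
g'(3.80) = 0.29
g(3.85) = 0.74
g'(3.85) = 0.31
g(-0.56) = 1.50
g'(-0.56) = 0.25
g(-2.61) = 0.69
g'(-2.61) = 0.24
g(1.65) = 1.06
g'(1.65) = -0.47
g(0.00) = 1.57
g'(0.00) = 0.00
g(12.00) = 1.50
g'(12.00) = 0.25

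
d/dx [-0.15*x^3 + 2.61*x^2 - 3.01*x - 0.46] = -0.45*x^2 + 5.22*x - 3.01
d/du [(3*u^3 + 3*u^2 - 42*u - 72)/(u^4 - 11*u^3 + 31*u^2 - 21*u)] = 3*(-u^6 - 2*u^5 + 84*u^4 - 254*u^3 - 379*u^2 + 1488*u - 504)/(u^2*(u^6 - 22*u^5 + 183*u^4 - 724*u^3 + 1423*u^2 - 1302*u + 441))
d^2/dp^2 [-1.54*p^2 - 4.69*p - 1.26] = -3.08000000000000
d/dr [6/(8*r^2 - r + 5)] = 6*(1 - 16*r)/(8*r^2 - r + 5)^2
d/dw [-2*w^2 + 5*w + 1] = 5 - 4*w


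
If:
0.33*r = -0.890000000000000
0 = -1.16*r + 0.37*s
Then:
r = -2.70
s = -8.46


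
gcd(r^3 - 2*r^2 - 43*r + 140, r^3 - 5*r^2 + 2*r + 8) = r - 4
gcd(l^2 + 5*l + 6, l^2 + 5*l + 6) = l^2 + 5*l + 6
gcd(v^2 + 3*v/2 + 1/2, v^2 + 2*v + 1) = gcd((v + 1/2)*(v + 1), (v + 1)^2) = v + 1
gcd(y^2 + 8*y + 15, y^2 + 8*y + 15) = y^2 + 8*y + 15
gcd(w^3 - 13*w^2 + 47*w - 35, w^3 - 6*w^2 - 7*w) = w - 7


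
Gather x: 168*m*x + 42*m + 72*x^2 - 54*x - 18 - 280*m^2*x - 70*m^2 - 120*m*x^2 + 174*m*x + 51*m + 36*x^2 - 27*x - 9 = -70*m^2 + 93*m + x^2*(108 - 120*m) + x*(-280*m^2 + 342*m - 81) - 27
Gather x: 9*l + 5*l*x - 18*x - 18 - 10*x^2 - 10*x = 9*l - 10*x^2 + x*(5*l - 28) - 18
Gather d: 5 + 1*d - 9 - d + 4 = 0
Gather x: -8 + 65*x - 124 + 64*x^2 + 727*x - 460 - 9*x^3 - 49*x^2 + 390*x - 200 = -9*x^3 + 15*x^2 + 1182*x - 792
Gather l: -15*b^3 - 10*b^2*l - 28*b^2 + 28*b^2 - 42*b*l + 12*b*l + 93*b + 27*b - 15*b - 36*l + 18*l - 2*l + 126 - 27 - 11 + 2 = -15*b^3 + 105*b + l*(-10*b^2 - 30*b - 20) + 90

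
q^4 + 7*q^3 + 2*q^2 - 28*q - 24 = (q - 2)*(q + 1)*(q + 2)*(q + 6)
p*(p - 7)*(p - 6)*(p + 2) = p^4 - 11*p^3 + 16*p^2 + 84*p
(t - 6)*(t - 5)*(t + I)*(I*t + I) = I*t^4 - t^3 - 10*I*t^3 + 10*t^2 + 19*I*t^2 - 19*t + 30*I*t - 30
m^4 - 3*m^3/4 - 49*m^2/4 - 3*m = m*(m - 4)*(m + 1/4)*(m + 3)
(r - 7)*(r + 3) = r^2 - 4*r - 21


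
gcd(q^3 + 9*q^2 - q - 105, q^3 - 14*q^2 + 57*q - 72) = q - 3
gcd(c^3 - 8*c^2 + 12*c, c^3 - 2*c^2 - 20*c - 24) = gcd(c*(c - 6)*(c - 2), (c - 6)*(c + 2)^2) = c - 6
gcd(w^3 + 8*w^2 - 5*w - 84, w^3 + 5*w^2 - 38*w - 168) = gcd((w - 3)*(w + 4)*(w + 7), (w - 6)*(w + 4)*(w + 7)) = w^2 + 11*w + 28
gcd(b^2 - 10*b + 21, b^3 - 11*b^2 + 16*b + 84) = b - 7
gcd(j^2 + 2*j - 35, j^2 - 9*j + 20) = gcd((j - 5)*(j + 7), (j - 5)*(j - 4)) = j - 5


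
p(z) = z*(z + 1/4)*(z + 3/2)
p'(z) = z*(z + 1/4) + z*(z + 3/2) + (z + 1/4)*(z + 3/2)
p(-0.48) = 0.11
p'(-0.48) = -0.61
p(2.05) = 16.74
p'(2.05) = 20.16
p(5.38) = 208.39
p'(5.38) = 106.04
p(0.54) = 0.87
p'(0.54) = 3.14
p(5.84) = 261.05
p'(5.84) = 123.13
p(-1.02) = 0.38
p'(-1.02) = -0.07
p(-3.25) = -17.06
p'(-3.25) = 20.69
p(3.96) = 91.03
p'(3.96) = 61.28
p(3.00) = 43.88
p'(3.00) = 37.88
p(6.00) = 281.25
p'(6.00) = 129.38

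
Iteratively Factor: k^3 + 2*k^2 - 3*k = (k - 1)*(k^2 + 3*k) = (k - 1)*(k + 3)*(k)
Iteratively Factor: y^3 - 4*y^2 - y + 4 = (y + 1)*(y^2 - 5*y + 4) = (y - 1)*(y + 1)*(y - 4)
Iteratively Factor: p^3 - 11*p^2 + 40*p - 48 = (p - 4)*(p^2 - 7*p + 12) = (p - 4)^2*(p - 3)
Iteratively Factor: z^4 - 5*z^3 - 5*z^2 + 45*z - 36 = (z - 1)*(z^3 - 4*z^2 - 9*z + 36) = (z - 3)*(z - 1)*(z^2 - z - 12) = (z - 3)*(z - 1)*(z + 3)*(z - 4)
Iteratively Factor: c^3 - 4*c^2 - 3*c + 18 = (c - 3)*(c^2 - c - 6) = (c - 3)*(c + 2)*(c - 3)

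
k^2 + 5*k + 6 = (k + 2)*(k + 3)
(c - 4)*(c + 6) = c^2 + 2*c - 24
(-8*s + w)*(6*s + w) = -48*s^2 - 2*s*w + w^2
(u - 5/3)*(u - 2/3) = u^2 - 7*u/3 + 10/9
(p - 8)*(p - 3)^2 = p^3 - 14*p^2 + 57*p - 72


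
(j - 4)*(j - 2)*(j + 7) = j^3 + j^2 - 34*j + 56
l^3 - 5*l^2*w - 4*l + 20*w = (l - 2)*(l + 2)*(l - 5*w)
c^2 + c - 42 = (c - 6)*(c + 7)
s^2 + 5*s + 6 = (s + 2)*(s + 3)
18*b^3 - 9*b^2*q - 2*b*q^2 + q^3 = (-3*b + q)*(-2*b + q)*(3*b + q)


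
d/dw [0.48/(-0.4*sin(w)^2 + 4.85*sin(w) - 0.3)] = (0.384*sin(w) - 2.328)*cos(w)/(0.4*sin(w)^2 - 4.85*sin(w) + 0.3)^2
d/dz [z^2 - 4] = 2*z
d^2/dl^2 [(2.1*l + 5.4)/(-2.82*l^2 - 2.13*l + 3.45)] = (-(2.1*l + 5.4)*(5.64*l + 2.13)*(11.28*l + 4.26) + (35.532*l + 39.402)*(2.82*l^2 + 2.13*l - 3.45))/(2.82*l^2 + 2.13*l - 3.45)^3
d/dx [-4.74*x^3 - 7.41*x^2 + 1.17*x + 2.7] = -14.22*x^2 - 14.82*x + 1.17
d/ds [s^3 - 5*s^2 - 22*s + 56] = 3*s^2 - 10*s - 22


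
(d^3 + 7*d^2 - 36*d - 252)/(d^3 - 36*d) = (d + 7)/d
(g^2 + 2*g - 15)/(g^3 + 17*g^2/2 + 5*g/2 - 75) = 2*(g - 3)/(2*g^2 + 7*g - 30)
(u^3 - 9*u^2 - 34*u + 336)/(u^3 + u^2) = (u^3 - 9*u^2 - 34*u + 336)/(u^2*(u + 1))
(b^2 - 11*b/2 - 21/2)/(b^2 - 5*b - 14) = (b + 3/2)/(b + 2)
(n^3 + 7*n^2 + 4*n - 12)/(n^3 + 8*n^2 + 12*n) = (n - 1)/n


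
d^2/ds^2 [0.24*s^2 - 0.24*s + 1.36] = 0.480000000000000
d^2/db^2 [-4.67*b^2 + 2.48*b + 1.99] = -9.34000000000000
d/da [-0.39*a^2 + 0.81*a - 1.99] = 0.81 - 0.78*a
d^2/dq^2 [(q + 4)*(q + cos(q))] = -(q + 4)*cos(q) - 2*sin(q) + 2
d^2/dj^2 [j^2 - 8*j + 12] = 2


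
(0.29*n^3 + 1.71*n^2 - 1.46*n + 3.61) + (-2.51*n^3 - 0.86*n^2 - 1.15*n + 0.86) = -2.22*n^3 + 0.85*n^2 - 2.61*n + 4.47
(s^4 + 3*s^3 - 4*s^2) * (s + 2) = s^5 + 5*s^4 + 2*s^3 - 8*s^2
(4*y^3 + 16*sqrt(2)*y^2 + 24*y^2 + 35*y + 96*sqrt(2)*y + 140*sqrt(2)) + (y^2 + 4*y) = 4*y^3 + 16*sqrt(2)*y^2 + 25*y^2 + 39*y + 96*sqrt(2)*y + 140*sqrt(2)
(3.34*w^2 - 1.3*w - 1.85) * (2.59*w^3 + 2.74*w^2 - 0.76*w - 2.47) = 8.6506*w^5 + 5.7846*w^4 - 10.8919*w^3 - 12.3308*w^2 + 4.617*w + 4.5695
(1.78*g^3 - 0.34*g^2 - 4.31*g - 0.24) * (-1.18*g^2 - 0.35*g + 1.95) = -2.1004*g^5 - 0.2218*g^4 + 8.6758*g^3 + 1.1287*g^2 - 8.3205*g - 0.468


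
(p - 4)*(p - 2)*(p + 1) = p^3 - 5*p^2 + 2*p + 8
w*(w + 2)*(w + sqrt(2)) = w^3 + sqrt(2)*w^2 + 2*w^2 + 2*sqrt(2)*w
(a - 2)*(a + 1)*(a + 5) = a^3 + 4*a^2 - 7*a - 10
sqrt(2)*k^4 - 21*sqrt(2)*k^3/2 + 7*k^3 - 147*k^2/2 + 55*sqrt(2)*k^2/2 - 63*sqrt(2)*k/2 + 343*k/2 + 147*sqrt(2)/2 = (k - 7)*(k - 7/2)*(k + 3*sqrt(2))*(sqrt(2)*k + 1)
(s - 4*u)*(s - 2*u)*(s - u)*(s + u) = s^4 - 6*s^3*u + 7*s^2*u^2 + 6*s*u^3 - 8*u^4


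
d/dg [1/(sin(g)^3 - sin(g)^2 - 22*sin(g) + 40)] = (-3*sin(g)^2 + 2*sin(g) + 22)*cos(g)/(sin(g)^3 - sin(g)^2 - 22*sin(g) + 40)^2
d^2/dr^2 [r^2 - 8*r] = 2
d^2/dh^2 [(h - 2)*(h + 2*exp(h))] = 2*h*exp(h) + 2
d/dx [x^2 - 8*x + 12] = 2*x - 8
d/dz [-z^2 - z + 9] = -2*z - 1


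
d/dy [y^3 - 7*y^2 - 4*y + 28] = 3*y^2 - 14*y - 4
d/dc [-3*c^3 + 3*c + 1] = 3 - 9*c^2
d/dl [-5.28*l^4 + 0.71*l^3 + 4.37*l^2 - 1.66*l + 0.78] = -21.12*l^3 + 2.13*l^2 + 8.74*l - 1.66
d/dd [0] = 0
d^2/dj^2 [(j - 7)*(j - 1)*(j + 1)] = 6*j - 14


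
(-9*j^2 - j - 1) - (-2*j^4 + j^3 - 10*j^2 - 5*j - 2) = 2*j^4 - j^3 + j^2 + 4*j + 1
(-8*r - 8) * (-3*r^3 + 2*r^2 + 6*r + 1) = 24*r^4 + 8*r^3 - 64*r^2 - 56*r - 8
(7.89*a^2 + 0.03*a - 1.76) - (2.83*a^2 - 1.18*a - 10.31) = 5.06*a^2 + 1.21*a + 8.55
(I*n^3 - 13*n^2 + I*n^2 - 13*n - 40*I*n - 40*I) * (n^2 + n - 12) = I*n^5 - 13*n^4 + 2*I*n^4 - 26*n^3 - 51*I*n^3 + 143*n^2 - 92*I*n^2 + 156*n + 440*I*n + 480*I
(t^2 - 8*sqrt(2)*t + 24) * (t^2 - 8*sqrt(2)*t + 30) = t^4 - 16*sqrt(2)*t^3 + 182*t^2 - 432*sqrt(2)*t + 720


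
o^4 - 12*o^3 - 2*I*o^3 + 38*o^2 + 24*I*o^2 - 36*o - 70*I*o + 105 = (o - 7)*(o - 5)*(o - 3*I)*(o + I)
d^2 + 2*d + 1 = (d + 1)^2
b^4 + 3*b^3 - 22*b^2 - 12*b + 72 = (b - 3)*(b - 2)*(b + 2)*(b + 6)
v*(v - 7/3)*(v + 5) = v^3 + 8*v^2/3 - 35*v/3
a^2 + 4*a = a*(a + 4)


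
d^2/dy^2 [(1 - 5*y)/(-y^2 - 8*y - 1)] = 2*(4*(y + 4)^2*(5*y - 1) - 3*(5*y + 13)*(y^2 + 8*y + 1))/(y^2 + 8*y + 1)^3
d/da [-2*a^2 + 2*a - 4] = 2 - 4*a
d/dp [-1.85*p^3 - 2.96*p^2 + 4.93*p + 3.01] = -5.55*p^2 - 5.92*p + 4.93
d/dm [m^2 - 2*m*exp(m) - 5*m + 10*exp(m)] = -2*m*exp(m) + 2*m + 8*exp(m) - 5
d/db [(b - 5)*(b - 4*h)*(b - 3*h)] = 3*b^2 - 14*b*h - 10*b + 12*h^2 + 35*h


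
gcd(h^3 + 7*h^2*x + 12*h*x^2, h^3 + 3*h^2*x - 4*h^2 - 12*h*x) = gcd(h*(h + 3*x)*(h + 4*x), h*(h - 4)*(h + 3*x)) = h^2 + 3*h*x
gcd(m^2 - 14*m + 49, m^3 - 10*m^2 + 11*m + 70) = m - 7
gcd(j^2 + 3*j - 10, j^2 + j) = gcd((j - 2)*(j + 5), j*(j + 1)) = 1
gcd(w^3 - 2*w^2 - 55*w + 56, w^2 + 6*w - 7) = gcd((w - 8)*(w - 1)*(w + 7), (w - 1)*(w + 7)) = w^2 + 6*w - 7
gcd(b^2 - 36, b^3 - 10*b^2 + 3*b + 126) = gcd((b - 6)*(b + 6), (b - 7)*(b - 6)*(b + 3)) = b - 6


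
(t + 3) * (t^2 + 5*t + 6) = t^3 + 8*t^2 + 21*t + 18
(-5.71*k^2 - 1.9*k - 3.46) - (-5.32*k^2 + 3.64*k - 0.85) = -0.39*k^2 - 5.54*k - 2.61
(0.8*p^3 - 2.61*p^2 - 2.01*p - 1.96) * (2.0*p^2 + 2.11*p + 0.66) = 1.6*p^5 - 3.532*p^4 - 8.9991*p^3 - 9.8837*p^2 - 5.4622*p - 1.2936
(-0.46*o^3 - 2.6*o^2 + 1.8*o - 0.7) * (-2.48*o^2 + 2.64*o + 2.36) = 1.1408*o^5 + 5.2336*o^4 - 12.4136*o^3 + 0.352000000000001*o^2 + 2.4*o - 1.652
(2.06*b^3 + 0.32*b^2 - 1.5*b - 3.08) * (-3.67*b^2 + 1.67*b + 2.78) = -7.5602*b^5 + 2.2658*b^4 + 11.7662*b^3 + 9.6882*b^2 - 9.3136*b - 8.5624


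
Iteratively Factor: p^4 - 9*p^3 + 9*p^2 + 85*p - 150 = (p + 3)*(p^3 - 12*p^2 + 45*p - 50) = (p - 5)*(p + 3)*(p^2 - 7*p + 10) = (p - 5)^2*(p + 3)*(p - 2)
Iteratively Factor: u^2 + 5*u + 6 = (u + 3)*(u + 2)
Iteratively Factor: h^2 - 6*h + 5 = (h - 5)*(h - 1)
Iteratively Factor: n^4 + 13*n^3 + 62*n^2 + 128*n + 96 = (n + 3)*(n^3 + 10*n^2 + 32*n + 32) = (n + 2)*(n + 3)*(n^2 + 8*n + 16) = (n + 2)*(n + 3)*(n + 4)*(n + 4)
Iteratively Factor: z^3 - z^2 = (z)*(z^2 - z) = z^2*(z - 1)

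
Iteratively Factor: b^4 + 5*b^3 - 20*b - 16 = (b + 1)*(b^3 + 4*b^2 - 4*b - 16) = (b - 2)*(b + 1)*(b^2 + 6*b + 8) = (b - 2)*(b + 1)*(b + 2)*(b + 4)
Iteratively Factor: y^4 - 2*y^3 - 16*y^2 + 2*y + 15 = (y - 1)*(y^3 - y^2 - 17*y - 15) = (y - 5)*(y - 1)*(y^2 + 4*y + 3) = (y - 5)*(y - 1)*(y + 1)*(y + 3)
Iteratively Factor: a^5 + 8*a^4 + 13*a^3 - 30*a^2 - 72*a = (a + 3)*(a^4 + 5*a^3 - 2*a^2 - 24*a) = (a + 3)*(a + 4)*(a^3 + a^2 - 6*a) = (a + 3)^2*(a + 4)*(a^2 - 2*a) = a*(a + 3)^2*(a + 4)*(a - 2)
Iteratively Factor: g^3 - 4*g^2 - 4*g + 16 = (g - 4)*(g^2 - 4) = (g - 4)*(g + 2)*(g - 2)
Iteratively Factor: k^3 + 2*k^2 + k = (k)*(k^2 + 2*k + 1) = k*(k + 1)*(k + 1)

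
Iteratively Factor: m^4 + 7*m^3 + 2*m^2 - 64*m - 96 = (m - 3)*(m^3 + 10*m^2 + 32*m + 32) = (m - 3)*(m + 2)*(m^2 + 8*m + 16) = (m - 3)*(m + 2)*(m + 4)*(m + 4)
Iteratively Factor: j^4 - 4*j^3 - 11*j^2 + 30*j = (j - 5)*(j^3 + j^2 - 6*j) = (j - 5)*(j + 3)*(j^2 - 2*j) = (j - 5)*(j - 2)*(j + 3)*(j)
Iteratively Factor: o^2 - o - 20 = (o + 4)*(o - 5)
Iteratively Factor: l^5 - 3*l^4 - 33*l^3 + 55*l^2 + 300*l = (l - 5)*(l^4 + 2*l^3 - 23*l^2 - 60*l) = (l - 5)^2*(l^3 + 7*l^2 + 12*l) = (l - 5)^2*(l + 3)*(l^2 + 4*l) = l*(l - 5)^2*(l + 3)*(l + 4)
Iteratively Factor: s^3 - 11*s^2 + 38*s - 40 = (s - 4)*(s^2 - 7*s + 10) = (s - 4)*(s - 2)*(s - 5)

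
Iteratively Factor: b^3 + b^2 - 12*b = (b - 3)*(b^2 + 4*b) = b*(b - 3)*(b + 4)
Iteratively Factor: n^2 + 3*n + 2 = (n + 1)*(n + 2)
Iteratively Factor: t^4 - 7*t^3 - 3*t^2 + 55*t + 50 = (t - 5)*(t^3 - 2*t^2 - 13*t - 10) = (t - 5)*(t + 2)*(t^2 - 4*t - 5) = (t - 5)*(t + 1)*(t + 2)*(t - 5)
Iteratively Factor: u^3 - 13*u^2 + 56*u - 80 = (u - 4)*(u^2 - 9*u + 20) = (u - 4)^2*(u - 5)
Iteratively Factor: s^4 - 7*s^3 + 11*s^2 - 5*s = (s)*(s^3 - 7*s^2 + 11*s - 5) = s*(s - 5)*(s^2 - 2*s + 1) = s*(s - 5)*(s - 1)*(s - 1)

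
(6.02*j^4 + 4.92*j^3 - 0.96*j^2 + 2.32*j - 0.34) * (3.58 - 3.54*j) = -21.3108*j^5 + 4.1348*j^4 + 21.012*j^3 - 11.6496*j^2 + 9.5092*j - 1.2172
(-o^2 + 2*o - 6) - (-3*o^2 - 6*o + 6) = 2*o^2 + 8*o - 12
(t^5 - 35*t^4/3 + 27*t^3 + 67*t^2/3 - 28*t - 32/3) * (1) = t^5 - 35*t^4/3 + 27*t^3 + 67*t^2/3 - 28*t - 32/3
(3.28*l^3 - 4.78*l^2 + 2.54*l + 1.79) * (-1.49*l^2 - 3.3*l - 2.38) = -4.8872*l^5 - 3.7018*l^4 + 4.183*l^3 + 0.327300000000001*l^2 - 11.9522*l - 4.2602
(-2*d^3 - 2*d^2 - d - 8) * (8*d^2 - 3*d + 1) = -16*d^5 - 10*d^4 - 4*d^3 - 63*d^2 + 23*d - 8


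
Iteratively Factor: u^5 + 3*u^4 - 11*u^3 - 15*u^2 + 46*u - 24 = (u - 1)*(u^4 + 4*u^3 - 7*u^2 - 22*u + 24) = (u - 1)*(u + 3)*(u^3 + u^2 - 10*u + 8) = (u - 1)^2*(u + 3)*(u^2 + 2*u - 8) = (u - 1)^2*(u + 3)*(u + 4)*(u - 2)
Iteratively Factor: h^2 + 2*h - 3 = (h - 1)*(h + 3)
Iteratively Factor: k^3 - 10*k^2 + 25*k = (k - 5)*(k^2 - 5*k) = k*(k - 5)*(k - 5)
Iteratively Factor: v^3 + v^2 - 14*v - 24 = (v + 3)*(v^2 - 2*v - 8) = (v - 4)*(v + 3)*(v + 2)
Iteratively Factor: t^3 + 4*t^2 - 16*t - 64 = (t - 4)*(t^2 + 8*t + 16) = (t - 4)*(t + 4)*(t + 4)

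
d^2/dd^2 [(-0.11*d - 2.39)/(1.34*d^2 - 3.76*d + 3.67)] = (-(0.11*d + 2.39)*(2.68*d - 3.76)*(5.36*d - 7.52) + (0.8844*d + 5.578)*(1.34*d^2 - 3.76*d + 3.67))/(1.34*d^2 - 3.76*d + 3.67)^3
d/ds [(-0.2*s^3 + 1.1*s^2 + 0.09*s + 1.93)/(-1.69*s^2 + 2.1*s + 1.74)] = (0.338*s^4 - 0.84*s^3 + 1.4181*s^2 + 10.3514*s - 3.8964)/(2.8561*s^4 - 7.098*s^3 - 1.4712*s^2 + 7.308*s + 3.0276)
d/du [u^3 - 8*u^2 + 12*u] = 3*u^2 - 16*u + 12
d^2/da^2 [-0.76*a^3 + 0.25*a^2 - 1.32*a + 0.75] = 0.5 - 4.56*a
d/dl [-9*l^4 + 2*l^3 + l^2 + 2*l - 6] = -36*l^3 + 6*l^2 + 2*l + 2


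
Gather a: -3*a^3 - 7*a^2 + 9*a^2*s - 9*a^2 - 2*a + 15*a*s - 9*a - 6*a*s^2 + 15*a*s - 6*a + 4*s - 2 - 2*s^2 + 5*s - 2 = -3*a^3 + a^2*(9*s - 16) + a*(-6*s^2 + 30*s - 17) - 2*s^2 + 9*s - 4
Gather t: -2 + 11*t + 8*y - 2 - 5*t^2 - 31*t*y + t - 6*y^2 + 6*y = -5*t^2 + t*(12 - 31*y) - 6*y^2 + 14*y - 4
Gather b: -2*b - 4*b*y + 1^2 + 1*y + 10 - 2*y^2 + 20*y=b*(-4*y - 2) - 2*y^2 + 21*y + 11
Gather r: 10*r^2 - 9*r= 10*r^2 - 9*r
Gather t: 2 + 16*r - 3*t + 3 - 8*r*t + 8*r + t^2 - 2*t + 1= 24*r + t^2 + t*(-8*r - 5) + 6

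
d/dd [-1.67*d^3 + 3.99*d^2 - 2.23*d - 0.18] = -5.01*d^2 + 7.98*d - 2.23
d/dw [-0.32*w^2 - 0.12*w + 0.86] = -0.64*w - 0.12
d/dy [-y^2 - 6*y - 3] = -2*y - 6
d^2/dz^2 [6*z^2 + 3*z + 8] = 12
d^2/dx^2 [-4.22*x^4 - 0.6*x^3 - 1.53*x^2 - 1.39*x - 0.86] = -50.64*x^2 - 3.6*x - 3.06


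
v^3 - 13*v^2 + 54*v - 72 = (v - 6)*(v - 4)*(v - 3)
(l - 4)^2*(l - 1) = l^3 - 9*l^2 + 24*l - 16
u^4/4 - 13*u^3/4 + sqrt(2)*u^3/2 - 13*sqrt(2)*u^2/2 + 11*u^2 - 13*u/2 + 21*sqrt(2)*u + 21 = (u/2 + sqrt(2)/2)^2*(u - 7)*(u - 6)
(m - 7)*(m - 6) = m^2 - 13*m + 42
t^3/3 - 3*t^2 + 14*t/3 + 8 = (t/3 + 1/3)*(t - 6)*(t - 4)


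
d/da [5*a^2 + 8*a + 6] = 10*a + 8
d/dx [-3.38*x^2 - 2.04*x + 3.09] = -6.76*x - 2.04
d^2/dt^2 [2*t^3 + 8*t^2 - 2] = 12*t + 16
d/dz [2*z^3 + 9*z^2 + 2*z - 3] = 6*z^2 + 18*z + 2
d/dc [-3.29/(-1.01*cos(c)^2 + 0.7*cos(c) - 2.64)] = (6.6458*cos(c) - 2.303)*sin(c)/(1.01*cos(c)^2 - 0.7*cos(c) + 2.64)^2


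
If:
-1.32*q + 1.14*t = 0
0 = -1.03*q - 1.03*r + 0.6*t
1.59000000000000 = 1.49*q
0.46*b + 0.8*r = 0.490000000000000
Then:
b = 1.67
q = 1.07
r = -0.35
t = 1.24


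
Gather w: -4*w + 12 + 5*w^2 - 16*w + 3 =5*w^2 - 20*w + 15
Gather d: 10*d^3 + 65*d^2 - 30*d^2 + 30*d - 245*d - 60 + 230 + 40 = 10*d^3 + 35*d^2 - 215*d + 210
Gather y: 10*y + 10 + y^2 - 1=y^2 + 10*y + 9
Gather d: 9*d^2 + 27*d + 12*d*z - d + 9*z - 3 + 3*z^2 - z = 9*d^2 + d*(12*z + 26) + 3*z^2 + 8*z - 3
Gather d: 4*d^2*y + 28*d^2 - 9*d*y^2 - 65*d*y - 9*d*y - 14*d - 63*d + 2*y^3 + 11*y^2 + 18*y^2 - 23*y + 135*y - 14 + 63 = d^2*(4*y + 28) + d*(-9*y^2 - 74*y - 77) + 2*y^3 + 29*y^2 + 112*y + 49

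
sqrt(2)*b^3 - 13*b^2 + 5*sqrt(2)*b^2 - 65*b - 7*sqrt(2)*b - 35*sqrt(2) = (b + 5)*(b - 7*sqrt(2))*(sqrt(2)*b + 1)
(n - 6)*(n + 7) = n^2 + n - 42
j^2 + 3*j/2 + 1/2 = (j + 1/2)*(j + 1)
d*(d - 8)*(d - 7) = d^3 - 15*d^2 + 56*d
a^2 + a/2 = a*(a + 1/2)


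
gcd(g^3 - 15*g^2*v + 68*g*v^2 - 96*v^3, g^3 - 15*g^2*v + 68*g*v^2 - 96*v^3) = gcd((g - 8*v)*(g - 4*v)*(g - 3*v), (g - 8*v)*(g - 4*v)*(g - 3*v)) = -g^3 + 15*g^2*v - 68*g*v^2 + 96*v^3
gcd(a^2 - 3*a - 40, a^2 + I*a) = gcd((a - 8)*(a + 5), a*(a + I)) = 1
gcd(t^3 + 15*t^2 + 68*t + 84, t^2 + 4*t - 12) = t + 6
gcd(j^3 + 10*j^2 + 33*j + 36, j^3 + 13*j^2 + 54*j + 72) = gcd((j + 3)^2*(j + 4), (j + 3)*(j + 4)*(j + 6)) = j^2 + 7*j + 12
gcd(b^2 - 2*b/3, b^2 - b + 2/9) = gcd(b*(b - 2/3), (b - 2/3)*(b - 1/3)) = b - 2/3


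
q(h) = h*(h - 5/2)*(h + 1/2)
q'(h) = h*(h - 5/2) + h*(h + 1/2) + (h - 5/2)*(h + 1/2)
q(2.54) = 0.31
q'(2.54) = 7.94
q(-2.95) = -39.39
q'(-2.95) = 36.66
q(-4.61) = -134.71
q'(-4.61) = 80.95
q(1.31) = -2.82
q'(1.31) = -1.34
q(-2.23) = -18.25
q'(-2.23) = 22.59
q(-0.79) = -0.75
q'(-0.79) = 3.78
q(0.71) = -1.54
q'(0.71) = -2.58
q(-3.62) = -69.12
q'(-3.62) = 52.54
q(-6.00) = -280.50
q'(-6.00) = 130.75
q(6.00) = 136.50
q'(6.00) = 82.75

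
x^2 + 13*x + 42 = (x + 6)*(x + 7)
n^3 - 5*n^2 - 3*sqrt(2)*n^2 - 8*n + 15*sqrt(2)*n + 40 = (n - 5)*(n - 4*sqrt(2))*(n + sqrt(2))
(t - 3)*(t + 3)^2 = t^3 + 3*t^2 - 9*t - 27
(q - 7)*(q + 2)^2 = q^3 - 3*q^2 - 24*q - 28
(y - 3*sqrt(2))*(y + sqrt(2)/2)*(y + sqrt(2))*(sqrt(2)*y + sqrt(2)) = sqrt(2)*y^4 - 3*y^3 + sqrt(2)*y^3 - 8*sqrt(2)*y^2 - 3*y^2 - 8*sqrt(2)*y - 6*y - 6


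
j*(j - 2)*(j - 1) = j^3 - 3*j^2 + 2*j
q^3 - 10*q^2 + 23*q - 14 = (q - 7)*(q - 2)*(q - 1)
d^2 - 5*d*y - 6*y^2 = (d - 6*y)*(d + y)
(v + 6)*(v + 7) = v^2 + 13*v + 42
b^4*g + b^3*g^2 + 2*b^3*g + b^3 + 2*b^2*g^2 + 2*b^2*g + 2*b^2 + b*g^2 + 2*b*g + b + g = (b + 1)^2*(b + g)*(b*g + 1)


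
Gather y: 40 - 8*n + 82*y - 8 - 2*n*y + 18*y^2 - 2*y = -8*n + 18*y^2 + y*(80 - 2*n) + 32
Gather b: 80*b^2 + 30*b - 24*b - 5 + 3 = 80*b^2 + 6*b - 2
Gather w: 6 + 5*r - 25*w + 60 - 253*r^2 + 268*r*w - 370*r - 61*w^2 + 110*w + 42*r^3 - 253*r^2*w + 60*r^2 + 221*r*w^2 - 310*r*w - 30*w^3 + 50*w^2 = 42*r^3 - 193*r^2 - 365*r - 30*w^3 + w^2*(221*r - 11) + w*(-253*r^2 - 42*r + 85) + 66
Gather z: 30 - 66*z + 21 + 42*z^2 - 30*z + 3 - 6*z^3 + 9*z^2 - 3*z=-6*z^3 + 51*z^2 - 99*z + 54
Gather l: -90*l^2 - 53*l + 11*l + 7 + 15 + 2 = -90*l^2 - 42*l + 24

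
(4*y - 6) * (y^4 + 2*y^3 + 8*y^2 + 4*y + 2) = 4*y^5 + 2*y^4 + 20*y^3 - 32*y^2 - 16*y - 12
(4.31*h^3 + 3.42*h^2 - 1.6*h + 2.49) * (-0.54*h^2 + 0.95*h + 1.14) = -2.3274*h^5 + 2.2477*h^4 + 9.0264*h^3 + 1.0342*h^2 + 0.5415*h + 2.8386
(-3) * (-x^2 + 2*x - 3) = 3*x^2 - 6*x + 9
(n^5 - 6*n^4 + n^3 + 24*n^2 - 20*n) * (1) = n^5 - 6*n^4 + n^3 + 24*n^2 - 20*n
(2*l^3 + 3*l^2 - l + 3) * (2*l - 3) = 4*l^4 - 11*l^2 + 9*l - 9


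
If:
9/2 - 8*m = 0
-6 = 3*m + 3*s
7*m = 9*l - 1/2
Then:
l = 71/144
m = 9/16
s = -41/16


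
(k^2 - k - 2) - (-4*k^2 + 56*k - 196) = 5*k^2 - 57*k + 194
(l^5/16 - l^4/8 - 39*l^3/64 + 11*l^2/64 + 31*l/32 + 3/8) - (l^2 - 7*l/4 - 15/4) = l^5/16 - l^4/8 - 39*l^3/64 - 53*l^2/64 + 87*l/32 + 33/8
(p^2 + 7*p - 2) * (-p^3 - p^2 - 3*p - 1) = -p^5 - 8*p^4 - 8*p^3 - 20*p^2 - p + 2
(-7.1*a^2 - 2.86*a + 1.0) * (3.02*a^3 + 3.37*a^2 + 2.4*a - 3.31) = -21.442*a^5 - 32.5642*a^4 - 23.6582*a^3 + 20.007*a^2 + 11.8666*a - 3.31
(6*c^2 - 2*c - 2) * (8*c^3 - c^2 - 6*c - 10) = 48*c^5 - 22*c^4 - 50*c^3 - 46*c^2 + 32*c + 20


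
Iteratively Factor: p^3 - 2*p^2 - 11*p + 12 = (p - 4)*(p^2 + 2*p - 3) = (p - 4)*(p + 3)*(p - 1)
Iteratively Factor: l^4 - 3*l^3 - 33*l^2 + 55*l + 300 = (l + 3)*(l^3 - 6*l^2 - 15*l + 100) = (l + 3)*(l + 4)*(l^2 - 10*l + 25) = (l - 5)*(l + 3)*(l + 4)*(l - 5)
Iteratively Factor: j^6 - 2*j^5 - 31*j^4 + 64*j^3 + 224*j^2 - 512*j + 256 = (j + 4)*(j^5 - 6*j^4 - 7*j^3 + 92*j^2 - 144*j + 64) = (j + 4)^2*(j^4 - 10*j^3 + 33*j^2 - 40*j + 16) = (j - 4)*(j + 4)^2*(j^3 - 6*j^2 + 9*j - 4) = (j - 4)^2*(j + 4)^2*(j^2 - 2*j + 1) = (j - 4)^2*(j - 1)*(j + 4)^2*(j - 1)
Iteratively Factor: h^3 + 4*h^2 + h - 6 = (h + 2)*(h^2 + 2*h - 3) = (h - 1)*(h + 2)*(h + 3)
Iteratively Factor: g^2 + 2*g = (g)*(g + 2)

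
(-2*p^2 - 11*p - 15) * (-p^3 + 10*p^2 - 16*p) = 2*p^5 - 9*p^4 - 63*p^3 + 26*p^2 + 240*p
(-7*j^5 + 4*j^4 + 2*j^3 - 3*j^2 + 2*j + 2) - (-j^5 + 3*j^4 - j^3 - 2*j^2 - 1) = -6*j^5 + j^4 + 3*j^3 - j^2 + 2*j + 3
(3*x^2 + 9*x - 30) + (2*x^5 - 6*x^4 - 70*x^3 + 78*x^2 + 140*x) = 2*x^5 - 6*x^4 - 70*x^3 + 81*x^2 + 149*x - 30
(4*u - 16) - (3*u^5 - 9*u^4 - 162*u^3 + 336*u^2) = -3*u^5 + 9*u^4 + 162*u^3 - 336*u^2 + 4*u - 16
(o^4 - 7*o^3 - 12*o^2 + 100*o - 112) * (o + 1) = o^5 - 6*o^4 - 19*o^3 + 88*o^2 - 12*o - 112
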